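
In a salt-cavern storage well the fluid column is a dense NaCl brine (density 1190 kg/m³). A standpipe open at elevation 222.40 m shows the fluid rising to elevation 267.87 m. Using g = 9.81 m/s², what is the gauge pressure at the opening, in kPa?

P ≈ 531 kPa

Pressure head ψ = h − z = 267.87 − 222.40 = 45.47 m.
P = ρgψ = 1190 × 9.81 × 45.47 = 530812 Pa ≈ 531 kPa.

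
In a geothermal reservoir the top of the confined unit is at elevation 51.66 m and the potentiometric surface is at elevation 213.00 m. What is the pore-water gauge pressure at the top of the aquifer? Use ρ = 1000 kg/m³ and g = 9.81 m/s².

Pressure head at the aquifer top: ψ = h − z = 213.00 − 51.66 = 161.34 m.
P = ρgψ = 1000 × 9.81 × 161.34 = 1582745 Pa ≈ 1580 kPa.

P ≈ 1580 kPa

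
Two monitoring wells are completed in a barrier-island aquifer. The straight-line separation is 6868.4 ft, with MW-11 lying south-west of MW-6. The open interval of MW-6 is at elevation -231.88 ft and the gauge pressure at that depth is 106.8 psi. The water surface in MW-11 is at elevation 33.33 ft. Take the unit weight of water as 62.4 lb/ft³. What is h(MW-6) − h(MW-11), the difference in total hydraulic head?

Pressure head at MW-6: ψ = 144·P/γ = 144 × 106.8 / 62.4 = 246.46 ft.
Total head at MW-6: h = z + ψ = -231.88 + 246.46 = 14.58 ft.
Total head at MW-11: h = 33.33 ft (water level in the piezometer is the total head).
Head difference: h(MW-6) − h(MW-11) = 14.58 − 33.33 = -18.75 ft.

Δh ≈ -18.75 ft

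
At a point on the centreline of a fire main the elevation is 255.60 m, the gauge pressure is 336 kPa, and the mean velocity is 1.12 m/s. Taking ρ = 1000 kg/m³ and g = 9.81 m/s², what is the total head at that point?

h ≈ 289.91 m

Pressure head ψ = P/(ρg) = 336×1000 / (1000 × 9.81) = 34.25 m.
Velocity head = v²/(2g) = 1.12² / (2 × 9.81) = 0.064 m.
h = z + ψ + v²/(2g) = 255.60 + 34.25 + 0.064 = 289.91 m.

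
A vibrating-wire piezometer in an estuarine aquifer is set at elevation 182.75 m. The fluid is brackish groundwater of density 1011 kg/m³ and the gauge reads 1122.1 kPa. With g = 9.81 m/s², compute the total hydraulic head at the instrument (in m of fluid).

ψ = P/(ρg) = 1122.1×1000 / (1011 × 9.81) = 113.14 m.
h = z + ψ = 182.75 + 113.14 = 295.89 m.

h ≈ 295.89 m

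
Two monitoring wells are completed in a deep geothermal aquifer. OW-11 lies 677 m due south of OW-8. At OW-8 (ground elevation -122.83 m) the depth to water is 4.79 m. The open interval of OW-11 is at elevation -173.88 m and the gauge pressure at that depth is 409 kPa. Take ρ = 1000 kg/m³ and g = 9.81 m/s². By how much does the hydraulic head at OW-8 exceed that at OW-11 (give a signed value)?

Total head at OW-8: h = -122.83 − 4.79 = -127.62 m.
Pressure head at OW-11: ψ = P/(ρg) = 409×1000 / (1000 × 9.81) = 41.69 m.
Total head at OW-11: h = z + ψ = -173.88 + 41.69 = -132.19 m.
Head difference: h(OW-8) − h(OW-11) = -127.62 − (-132.19) = 4.57 m.

Δh ≈ 4.57 m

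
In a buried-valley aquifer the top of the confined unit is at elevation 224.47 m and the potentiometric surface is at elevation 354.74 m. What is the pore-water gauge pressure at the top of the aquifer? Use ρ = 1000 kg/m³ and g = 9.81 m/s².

P ≈ 1280 kPa

Pressure head at the aquifer top: ψ = h − z = 354.74 − 224.47 = 130.27 m.
P = ρgψ = 1000 × 9.81 × 130.27 = 1277949 Pa ≈ 1280 kPa.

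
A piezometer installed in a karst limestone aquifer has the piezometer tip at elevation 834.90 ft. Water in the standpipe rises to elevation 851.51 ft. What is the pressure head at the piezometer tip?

Total head h = 851.51 ft (the water-surface elevation in the piezometer).
Pressure head ψ = h − z = 851.51 − 834.90 = 16.61 ft.

ψ ≈ 16.61 ft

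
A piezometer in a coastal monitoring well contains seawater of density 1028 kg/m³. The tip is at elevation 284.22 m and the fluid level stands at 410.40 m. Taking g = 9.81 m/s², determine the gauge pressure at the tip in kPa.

P ≈ 1270 kPa

Pressure head ψ = h − z = 410.40 − 284.22 = 126.18 m.
P = ρgψ = 1028 × 9.81 × 126.18 = 1272485 Pa ≈ 1270 kPa.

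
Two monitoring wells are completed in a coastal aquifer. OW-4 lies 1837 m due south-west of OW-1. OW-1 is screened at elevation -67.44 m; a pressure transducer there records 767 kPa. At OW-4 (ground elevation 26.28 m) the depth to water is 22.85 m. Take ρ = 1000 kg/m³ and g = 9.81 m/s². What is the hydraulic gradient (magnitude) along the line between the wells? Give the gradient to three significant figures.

Pressure head at OW-1: ψ = P/(ρg) = 767×1000 / (1000 × 9.81) = 78.19 m.
Total head at OW-1: h = z + ψ = -67.44 + 78.19 = 10.75 m.
Total head at OW-4: h = 26.28 − 22.85 = 3.43 m.
Head difference: h(OW-1) − h(OW-4) = 10.75 − 3.43 = 7.32 m.
Hydraulic gradient: i = |Δh| / L = 7.32 / 1837 = 0.00398.

i ≈ 0.00398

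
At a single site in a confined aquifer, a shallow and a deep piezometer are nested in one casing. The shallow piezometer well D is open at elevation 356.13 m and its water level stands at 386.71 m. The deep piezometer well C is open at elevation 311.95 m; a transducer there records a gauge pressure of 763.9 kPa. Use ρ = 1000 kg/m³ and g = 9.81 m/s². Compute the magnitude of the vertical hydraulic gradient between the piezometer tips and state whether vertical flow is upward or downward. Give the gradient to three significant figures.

|i_v| ≈ 0.0704; vertical flow is upward

Total head at well D: h = 386.71 m (water level in the standpipe).
Pressure head at well C: ψ = P/(ρg) = 763.9×1000 / (1000 × 9.81) = 77.87 m.
Total head at well C: h = z + ψ = 311.95 + 77.87 = 389.82 m.
Δh = h(well D) − h(well C) = 386.71 − 389.82 = -3.11 m.
Vertical separation Δz = 356.13 − 311.95 = 44.18 m.
|i_v| = |Δh| / Δz = 3.11 / 44.18 = 0.0704.
Head is higher in the deep piezometer, so vertical flow is upward (discharge condition).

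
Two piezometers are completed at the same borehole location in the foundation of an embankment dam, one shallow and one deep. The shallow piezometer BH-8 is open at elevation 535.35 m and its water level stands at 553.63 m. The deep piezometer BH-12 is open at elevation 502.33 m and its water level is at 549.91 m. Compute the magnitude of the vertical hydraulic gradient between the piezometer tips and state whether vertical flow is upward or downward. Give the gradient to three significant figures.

Total head at BH-8: h = 553.63 m (water level in the standpipe).
Total head at BH-12: h = 549.91 m.
Δh = h(BH-8) − h(BH-12) = 553.63 − 549.91 = 3.72 m.
Vertical separation Δz = 535.35 − 502.33 = 33.02 m.
|i_v| = |Δh| / Δz = 3.72 / 33.02 = 0.113.
Head is higher in the shallow piezometer, so vertical flow is downward (recharge condition).

|i_v| ≈ 0.113; vertical flow is downward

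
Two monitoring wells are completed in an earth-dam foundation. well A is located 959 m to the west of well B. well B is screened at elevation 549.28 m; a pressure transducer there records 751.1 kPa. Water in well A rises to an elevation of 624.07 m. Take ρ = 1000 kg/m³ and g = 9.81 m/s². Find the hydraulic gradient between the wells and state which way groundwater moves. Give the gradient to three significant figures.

i ≈ 0.00185; groundwater flows toward the west

Pressure head at well B: ψ = P/(ρg) = 751.1×1000 / (1000 × 9.81) = 76.56 m.
Total head at well B: h = z + ψ = 549.28 + 76.56 = 625.84 m.
Total head at well A: h = 624.07 m (water level in the piezometer is the total head).
Head difference: h(well B) − h(well A) = 625.84 − 624.07 = 1.77 m.
Hydraulic gradient: i = |Δh| / L = 1.77 / 959 = 0.00185.
Flow is from higher to lower head: from well B toward well A, i.e. toward the west.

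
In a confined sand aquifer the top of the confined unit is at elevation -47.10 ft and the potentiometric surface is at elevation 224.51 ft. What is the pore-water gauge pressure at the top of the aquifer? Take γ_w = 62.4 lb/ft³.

P ≈ 118 psi

Pressure head at the aquifer top: ψ = h − z = 224.51 − (-47.10) = 271.61 ft.
P = γψ/144 = 62.4 × 271.61 / 144 = 118 psi.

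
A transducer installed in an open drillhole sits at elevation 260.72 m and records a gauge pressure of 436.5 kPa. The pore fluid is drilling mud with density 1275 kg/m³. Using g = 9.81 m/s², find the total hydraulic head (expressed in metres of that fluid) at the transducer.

h ≈ 295.62 m

ψ = P/(ρg) = 436.5×1000 / (1275 × 9.81) = 34.90 m.
h = z + ψ = 260.72 + 34.90 = 295.62 m.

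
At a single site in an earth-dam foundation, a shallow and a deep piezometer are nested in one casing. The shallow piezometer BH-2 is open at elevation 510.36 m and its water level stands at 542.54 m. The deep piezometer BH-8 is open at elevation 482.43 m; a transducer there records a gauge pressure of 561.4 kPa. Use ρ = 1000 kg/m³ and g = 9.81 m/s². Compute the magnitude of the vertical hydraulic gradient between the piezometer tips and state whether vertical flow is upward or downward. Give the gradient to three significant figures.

|i_v| ≈ 0.103; vertical flow is downward

Total head at BH-2: h = 542.54 m (water level in the standpipe).
Pressure head at BH-8: ψ = P/(ρg) = 561.4×1000 / (1000 × 9.81) = 57.23 m.
Total head at BH-8: h = z + ψ = 482.43 + 57.23 = 539.66 m.
Δh = h(BH-2) − h(BH-8) = 542.54 − 539.66 = 2.88 m.
Vertical separation Δz = 510.36 − 482.43 = 27.93 m.
|i_v| = |Δh| / Δz = 2.88 / 27.93 = 0.103.
Head is higher in the shallow piezometer, so vertical flow is downward (recharge condition).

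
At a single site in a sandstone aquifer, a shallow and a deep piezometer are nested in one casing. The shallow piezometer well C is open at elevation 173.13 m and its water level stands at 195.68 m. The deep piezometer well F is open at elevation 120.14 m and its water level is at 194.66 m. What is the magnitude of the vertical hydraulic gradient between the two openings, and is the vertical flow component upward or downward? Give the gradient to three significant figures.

|i_v| ≈ 0.0192; vertical flow is downward

Total head at well C: h = 195.68 m (water level in the standpipe).
Total head at well F: h = 194.66 m.
Δh = h(well C) − h(well F) = 195.68 − 194.66 = 1.02 m.
Vertical separation Δz = 173.13 − 120.14 = 52.99 m.
|i_v| = |Δh| / Δz = 1.02 / 52.99 = 0.0192.
Head is higher in the shallow piezometer, so vertical flow is downward (recharge condition).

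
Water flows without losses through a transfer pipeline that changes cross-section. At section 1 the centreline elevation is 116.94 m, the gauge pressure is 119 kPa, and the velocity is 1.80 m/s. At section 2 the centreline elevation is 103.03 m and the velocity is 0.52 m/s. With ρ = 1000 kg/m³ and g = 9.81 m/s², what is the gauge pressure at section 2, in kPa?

Pressure head at 1: ψ₁ = P₁/(ρg) = 119×1000 / (1000 × 9.81) = 12.13 m.
Velocity heads: v₁²/2g = 1.80²/19.62 = 0.165 m; v₂²/2g = 0.52²/19.62 = 0.014 m.
Total head H = z₁ + ψ₁ + v₁²/2g = 116.94 + 12.13 + 0.165 = 129.23 m.
ψ₂ = H − z₂ − v₂²/2g = 129.23 − 103.03 − 0.014 = 26.19 m.
P₂ = ρgψ₂ = 1000 × 9.81 × 26.19 ≈ 257 kPa.

P₂ ≈ 257 kPa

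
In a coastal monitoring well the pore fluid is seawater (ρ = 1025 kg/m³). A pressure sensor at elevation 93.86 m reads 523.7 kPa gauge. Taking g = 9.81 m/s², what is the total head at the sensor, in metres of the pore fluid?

h ≈ 145.94 m

ψ = P/(ρg) = 523.7×1000 / (1025 × 9.81) = 52.08 m.
h = z + ψ = 93.86 + 52.08 = 145.94 m.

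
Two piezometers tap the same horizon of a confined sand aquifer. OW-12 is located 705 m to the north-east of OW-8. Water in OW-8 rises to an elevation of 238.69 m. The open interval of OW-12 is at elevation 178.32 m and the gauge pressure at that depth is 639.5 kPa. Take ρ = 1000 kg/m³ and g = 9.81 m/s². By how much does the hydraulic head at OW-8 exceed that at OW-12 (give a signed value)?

Δh ≈ -4.82 m

Total head at OW-8: h = 238.69 m (water level in the piezometer is the total head).
Pressure head at OW-12: ψ = P/(ρg) = 639.5×1000 / (1000 × 9.81) = 65.19 m.
Total head at OW-12: h = z + ψ = 178.32 + 65.19 = 243.51 m.
Head difference: h(OW-8) − h(OW-12) = 238.69 − 243.51 = -4.82 m.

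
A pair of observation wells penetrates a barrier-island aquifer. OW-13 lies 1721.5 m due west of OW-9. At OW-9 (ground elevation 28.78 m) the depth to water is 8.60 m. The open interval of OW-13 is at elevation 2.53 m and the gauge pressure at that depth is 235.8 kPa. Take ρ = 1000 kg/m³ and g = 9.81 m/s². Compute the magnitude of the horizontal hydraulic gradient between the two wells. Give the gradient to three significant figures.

Total head at OW-9: h = 28.78 − 8.60 = 20.18 m.
Pressure head at OW-13: ψ = P/(ρg) = 235.8×1000 / (1000 × 9.81) = 24.04 m.
Total head at OW-13: h = z + ψ = 2.53 + 24.04 = 26.57 m.
Head difference: h(OW-9) − h(OW-13) = 20.18 − 26.57 = -6.39 m.
Hydraulic gradient: i = |Δh| / L = 6.39 / 1721.5 = 0.00371.

i ≈ 0.00371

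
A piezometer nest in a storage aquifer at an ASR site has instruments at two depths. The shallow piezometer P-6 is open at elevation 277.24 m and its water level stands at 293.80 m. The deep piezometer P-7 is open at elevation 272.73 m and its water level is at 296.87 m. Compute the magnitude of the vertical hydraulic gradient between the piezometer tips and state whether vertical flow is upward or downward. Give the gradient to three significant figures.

|i_v| ≈ 0.681; vertical flow is upward

Total head at P-6: h = 293.80 m (water level in the standpipe).
Total head at P-7: h = 296.87 m.
Δh = h(P-6) − h(P-7) = 293.80 − 296.87 = -3.07 m.
Vertical separation Δz = 277.24 − 272.73 = 4.51 m.
|i_v| = |Δh| / Δz = 3.07 / 4.51 = 0.681.
Head is higher in the deep piezometer, so vertical flow is upward (discharge condition).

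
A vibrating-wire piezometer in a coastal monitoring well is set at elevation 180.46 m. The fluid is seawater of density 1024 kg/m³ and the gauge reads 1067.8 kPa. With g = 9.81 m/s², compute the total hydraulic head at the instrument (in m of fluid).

h ≈ 286.76 m

ψ = P/(ρg) = 1067.8×1000 / (1024 × 9.81) = 106.30 m.
h = z + ψ = 180.46 + 106.30 = 286.76 m.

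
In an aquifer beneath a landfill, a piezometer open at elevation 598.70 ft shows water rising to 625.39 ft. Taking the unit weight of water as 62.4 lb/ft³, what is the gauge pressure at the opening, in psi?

Pressure head ψ = h − z = 625.39 − 598.70 = 26.69 ft.
P = γ·ψ / 144 = 62.4 × 26.69 / 144 = 11.6 psi.

P ≈ 11.6 psi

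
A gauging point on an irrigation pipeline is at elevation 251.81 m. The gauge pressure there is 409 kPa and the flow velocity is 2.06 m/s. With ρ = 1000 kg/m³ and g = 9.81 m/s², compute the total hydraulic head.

Pressure head ψ = P/(ρg) = 409×1000 / (1000 × 9.81) = 41.69 m.
Velocity head = v²/(2g) = 2.06² / (2 × 9.81) = 0.216 m.
h = z + ψ + v²/(2g) = 251.81 + 41.69 + 0.216 = 293.72 m.

h ≈ 293.72 m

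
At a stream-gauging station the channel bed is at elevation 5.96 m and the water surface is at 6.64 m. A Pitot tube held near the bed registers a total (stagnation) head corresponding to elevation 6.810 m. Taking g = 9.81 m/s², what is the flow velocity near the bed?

v ≈ 1.83 m/s

Near the bed, under hydrostatic conditions, the piezometric head (z + ψ) equals the free-surface elevation, 6.64 m.
Velocity head = total − piezometric = 6.810 − 6.64 = 0.170 m.
v = √(2g·h_v) = √(2 × 9.81 × 0.170) = 1.83 m/s.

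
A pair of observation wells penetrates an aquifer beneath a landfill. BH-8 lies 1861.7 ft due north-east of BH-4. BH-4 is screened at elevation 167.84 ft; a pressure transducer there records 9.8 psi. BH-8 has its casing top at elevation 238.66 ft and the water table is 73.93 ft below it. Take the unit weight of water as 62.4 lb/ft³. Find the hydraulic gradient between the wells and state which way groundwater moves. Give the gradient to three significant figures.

i ≈ 0.0138; groundwater flows toward the north-east

Pressure head at BH-4: ψ = 144·P/γ = 144 × 9.8 / 62.4 = 22.62 ft.
Total head at BH-4: h = z + ψ = 167.84 + 22.62 = 190.46 ft.
Total head at BH-8: h = 238.66 − 73.93 = 164.73 ft.
Head difference: h(BH-4) − h(BH-8) = 190.46 − 164.73 = 25.73 ft.
Hydraulic gradient: i = |Δh| / L = 25.73 / 1861.7 = 0.0138.
Flow is from higher to lower head: from BH-4 toward BH-8, i.e. toward the north-east.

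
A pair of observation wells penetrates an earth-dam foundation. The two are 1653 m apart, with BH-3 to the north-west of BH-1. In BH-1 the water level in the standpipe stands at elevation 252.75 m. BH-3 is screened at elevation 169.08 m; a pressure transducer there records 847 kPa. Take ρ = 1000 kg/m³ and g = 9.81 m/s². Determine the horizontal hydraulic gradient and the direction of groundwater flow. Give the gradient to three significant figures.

Total head at BH-1: h = 252.75 m (water level in the piezometer is the total head).
Pressure head at BH-3: ψ = P/(ρg) = 847×1000 / (1000 × 9.81) = 86.34 m.
Total head at BH-3: h = z + ψ = 169.08 + 86.34 = 255.42 m.
Head difference: h(BH-1) − h(BH-3) = 252.75 − 255.42 = -2.67 m.
Hydraulic gradient: i = |Δh| / L = 2.67 / 1653 = 0.00162.
Flow is from higher to lower head: from BH-3 toward BH-1, i.e. toward the south-east.

i ≈ 0.00162; groundwater flows toward the south-east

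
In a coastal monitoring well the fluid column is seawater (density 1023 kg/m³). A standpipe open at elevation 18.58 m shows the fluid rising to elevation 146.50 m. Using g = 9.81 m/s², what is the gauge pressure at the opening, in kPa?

Pressure head ψ = h − z = 146.50 − 18.58 = 127.92 m.
P = ρgψ = 1023 × 9.81 × 127.92 = 1283758 Pa ≈ 1280 kPa.

P ≈ 1280 kPa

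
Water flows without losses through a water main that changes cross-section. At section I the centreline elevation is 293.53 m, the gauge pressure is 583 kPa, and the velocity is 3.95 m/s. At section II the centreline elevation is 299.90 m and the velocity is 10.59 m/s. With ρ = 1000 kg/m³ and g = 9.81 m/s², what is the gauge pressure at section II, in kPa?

P₂ ≈ 472 kPa

Pressure head at I: ψ₁ = P₁/(ρg) = 583×1000 / (1000 × 9.81) = 59.43 m.
Velocity heads: v₁²/2g = 3.95²/19.62 = 0.795 m; v₂²/2g = 10.59²/19.62 = 5.716 m.
Total head H = z₁ + ψ₁ + v₁²/2g = 293.53 + 59.43 + 0.795 = 353.75 m.
ψ₂ = H − z₂ − v₂²/2g = 353.75 − 299.90 − 5.716 = 48.13 m.
P₂ = ρgψ₂ = 1000 × 9.81 × 48.13 ≈ 472 kPa.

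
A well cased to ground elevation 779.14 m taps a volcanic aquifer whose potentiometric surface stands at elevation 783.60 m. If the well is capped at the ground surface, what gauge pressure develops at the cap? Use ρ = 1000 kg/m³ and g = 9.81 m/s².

P ≈ 43.8 kPa

Head above the cap: Δh = 783.60 − 779.14 = 4.46 m.
P = ρgΔh = 1000 × 9.81 × 4.46 = 43753 Pa ≈ 43.8 kPa.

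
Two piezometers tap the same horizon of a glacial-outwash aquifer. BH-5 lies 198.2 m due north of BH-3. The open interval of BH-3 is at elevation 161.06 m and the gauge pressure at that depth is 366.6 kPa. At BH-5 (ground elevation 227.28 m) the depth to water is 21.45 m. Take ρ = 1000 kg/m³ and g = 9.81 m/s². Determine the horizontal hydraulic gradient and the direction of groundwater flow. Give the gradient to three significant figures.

Pressure head at BH-3: ψ = P/(ρg) = 366.6×1000 / (1000 × 9.81) = 37.37 m.
Total head at BH-3: h = z + ψ = 161.06 + 37.37 = 198.43 m.
Total head at BH-5: h = 227.28 − 21.45 = 205.83 m.
Head difference: h(BH-3) − h(BH-5) = 198.43 − 205.83 = -7.40 m.
Hydraulic gradient: i = |Δh| / L = 7.40 / 198.2 = 0.0373.
Flow is from higher to lower head: from BH-5 toward BH-3, i.e. toward the south.

i ≈ 0.0373; groundwater flows toward the south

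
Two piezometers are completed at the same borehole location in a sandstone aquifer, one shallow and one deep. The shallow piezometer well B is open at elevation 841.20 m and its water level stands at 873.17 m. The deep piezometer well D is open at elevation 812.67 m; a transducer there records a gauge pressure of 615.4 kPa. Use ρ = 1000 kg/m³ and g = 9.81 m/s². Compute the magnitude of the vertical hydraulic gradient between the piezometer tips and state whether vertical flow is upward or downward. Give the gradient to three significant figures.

Total head at well B: h = 873.17 m (water level in the standpipe).
Pressure head at well D: ψ = P/(ρg) = 615.4×1000 / (1000 × 9.81) = 62.73 m.
Total head at well D: h = z + ψ = 812.67 + 62.73 = 875.40 m.
Δh = h(well B) − h(well D) = 873.17 − 875.40 = -2.23 m.
Vertical separation Δz = 841.20 − 812.67 = 28.53 m.
|i_v| = |Δh| / Δz = 2.23 / 28.53 = 0.0782.
Head is higher in the deep piezometer, so vertical flow is upward (discharge condition).

|i_v| ≈ 0.0782; vertical flow is upward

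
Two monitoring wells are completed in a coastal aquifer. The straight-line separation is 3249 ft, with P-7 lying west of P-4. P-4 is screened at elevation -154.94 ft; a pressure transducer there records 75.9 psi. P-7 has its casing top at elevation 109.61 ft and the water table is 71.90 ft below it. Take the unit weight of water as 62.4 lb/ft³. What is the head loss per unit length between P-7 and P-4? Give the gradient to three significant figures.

i ≈ 0.00539 ft/ft

Pressure head at P-4: ψ = 144·P/γ = 144 × 75.9 / 62.4 = 175.15 ft.
Total head at P-4: h = z + ψ = -154.94 + 175.15 = 20.21 ft.
Total head at P-7: h = 109.61 − 71.90 = 37.71 ft.
Head difference: h(P-4) − h(P-7) = 20.21 − 37.71 = -17.50 ft.
Hydraulic gradient: i = |Δh| / L = 17.50 / 3249 = 0.00539.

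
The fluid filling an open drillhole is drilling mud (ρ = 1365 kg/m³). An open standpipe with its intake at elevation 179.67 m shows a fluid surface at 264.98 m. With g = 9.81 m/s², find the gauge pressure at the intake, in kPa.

Pressure head ψ = h − z = 264.98 − 179.67 = 85.31 m.
P = ρgψ = 1365 × 9.81 × 85.31 = 1142356 Pa ≈ 1140 kPa.

P ≈ 1140 kPa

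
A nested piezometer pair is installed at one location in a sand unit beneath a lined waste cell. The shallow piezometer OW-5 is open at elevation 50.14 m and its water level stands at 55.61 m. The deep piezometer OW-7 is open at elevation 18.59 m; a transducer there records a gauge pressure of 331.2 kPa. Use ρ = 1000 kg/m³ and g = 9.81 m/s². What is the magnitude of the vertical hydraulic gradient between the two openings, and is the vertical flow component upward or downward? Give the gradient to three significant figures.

Total head at OW-5: h = 55.61 m (water level in the standpipe).
Pressure head at OW-7: ψ = P/(ρg) = 331.2×1000 / (1000 × 9.81) = 33.76 m.
Total head at OW-7: h = z + ψ = 18.59 + 33.76 = 52.35 m.
Δh = h(OW-5) − h(OW-7) = 55.61 − 52.35 = 3.26 m.
Vertical separation Δz = 50.14 − 18.59 = 31.55 m.
|i_v| = |Δh| / Δz = 3.26 / 31.55 = 0.103.
Head is higher in the shallow piezometer, so vertical flow is downward (recharge condition).

|i_v| ≈ 0.103; vertical flow is downward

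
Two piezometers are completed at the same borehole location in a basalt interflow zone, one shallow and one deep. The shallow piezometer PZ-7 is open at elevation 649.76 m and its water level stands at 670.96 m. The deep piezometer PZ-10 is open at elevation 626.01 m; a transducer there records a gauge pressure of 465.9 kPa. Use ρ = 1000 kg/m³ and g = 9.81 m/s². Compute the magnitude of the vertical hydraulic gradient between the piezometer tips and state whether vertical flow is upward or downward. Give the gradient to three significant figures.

|i_v| ≈ 0.107; vertical flow is upward

Total head at PZ-7: h = 670.96 m (water level in the standpipe).
Pressure head at PZ-10: ψ = P/(ρg) = 465.9×1000 / (1000 × 9.81) = 47.49 m.
Total head at PZ-10: h = z + ψ = 626.01 + 47.49 = 673.50 m.
Δh = h(PZ-7) − h(PZ-10) = 670.96 − 673.50 = -2.54 m.
Vertical separation Δz = 649.76 − 626.01 = 23.75 m.
|i_v| = |Δh| / Δz = 2.54 / 23.75 = 0.107.
Head is higher in the deep piezometer, so vertical flow is upward (discharge condition).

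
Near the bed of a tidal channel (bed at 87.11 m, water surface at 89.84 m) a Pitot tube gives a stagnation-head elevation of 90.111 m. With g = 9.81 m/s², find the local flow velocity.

v ≈ 2.31 m/s

Near the bed, under hydrostatic conditions, the piezometric head (z + ψ) equals the free-surface elevation, 89.84 m.
Velocity head = total − piezometric = 90.111 − 89.84 = 0.271 m.
v = √(2g·h_v) = √(2 × 9.81 × 0.271) = 2.31 m/s.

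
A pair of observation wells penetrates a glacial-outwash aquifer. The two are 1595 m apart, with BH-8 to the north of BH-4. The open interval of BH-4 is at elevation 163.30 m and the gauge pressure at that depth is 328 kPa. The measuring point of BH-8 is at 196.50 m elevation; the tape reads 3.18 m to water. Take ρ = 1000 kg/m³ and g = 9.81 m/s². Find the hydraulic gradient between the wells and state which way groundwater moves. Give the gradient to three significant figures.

Pressure head at BH-4: ψ = P/(ρg) = 328×1000 / (1000 × 9.81) = 33.44 m.
Total head at BH-4: h = z + ψ = 163.30 + 33.44 = 196.74 m.
Total head at BH-8: h = 196.50 − 3.18 = 193.32 m.
Head difference: h(BH-4) − h(BH-8) = 196.74 − 193.32 = 3.42 m.
Hydraulic gradient: i = |Δh| / L = 3.42 / 1595 = 0.00214.
Flow is from higher to lower head: from BH-4 toward BH-8, i.e. toward the north.

i ≈ 0.00214; groundwater flows toward the north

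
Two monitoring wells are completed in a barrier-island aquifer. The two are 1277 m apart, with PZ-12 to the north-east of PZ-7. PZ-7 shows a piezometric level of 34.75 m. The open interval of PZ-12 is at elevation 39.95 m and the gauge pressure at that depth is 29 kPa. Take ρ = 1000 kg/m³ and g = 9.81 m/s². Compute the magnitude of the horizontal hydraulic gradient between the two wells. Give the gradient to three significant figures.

i ≈ 0.00639

Total head at PZ-7: h = 34.75 m (water level in the piezometer is the total head).
Pressure head at PZ-12: ψ = P/(ρg) = 29×1000 / (1000 × 9.81) = 2.96 m.
Total head at PZ-12: h = z + ψ = 39.95 + 2.96 = 42.91 m.
Head difference: h(PZ-7) − h(PZ-12) = 34.75 − 42.91 = -8.16 m.
Hydraulic gradient: i = |Δh| / L = 8.16 / 1277 = 0.00639.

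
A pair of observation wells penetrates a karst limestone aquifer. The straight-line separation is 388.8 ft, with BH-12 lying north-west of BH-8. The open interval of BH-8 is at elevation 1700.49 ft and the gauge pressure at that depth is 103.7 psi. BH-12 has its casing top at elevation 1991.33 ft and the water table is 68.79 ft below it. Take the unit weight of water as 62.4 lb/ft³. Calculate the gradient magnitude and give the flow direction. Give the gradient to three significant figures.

i ≈ 0.0444; groundwater flows toward the north-west

Pressure head at BH-8: ψ = 144·P/γ = 144 × 103.7 / 62.4 = 239.31 ft.
Total head at BH-8: h = z + ψ = 1700.49 + 239.31 = 1939.80 ft.
Total head at BH-12: h = 1991.33 − 68.79 = 1922.54 ft.
Head difference: h(BH-8) − h(BH-12) = 1939.80 − 1922.54 = 17.26 ft.
Hydraulic gradient: i = |Δh| / L = 17.26 / 388.8 = 0.0444.
Flow is from higher to lower head: from BH-8 toward BH-12, i.e. toward the north-west.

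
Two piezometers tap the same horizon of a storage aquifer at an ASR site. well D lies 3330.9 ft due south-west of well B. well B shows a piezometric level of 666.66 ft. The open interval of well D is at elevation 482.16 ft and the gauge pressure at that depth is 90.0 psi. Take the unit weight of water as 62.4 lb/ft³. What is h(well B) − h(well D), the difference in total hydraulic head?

Δh ≈ -23.19 ft

Total head at well B: h = 666.66 ft (water level in the piezometer is the total head).
Pressure head at well D: ψ = 144·P/γ = 144 × 90.0 / 62.4 = 207.69 ft.
Total head at well D: h = z + ψ = 482.16 + 207.69 = 689.85 ft.
Head difference: h(well B) − h(well D) = 666.66 − 689.85 = -23.19 ft.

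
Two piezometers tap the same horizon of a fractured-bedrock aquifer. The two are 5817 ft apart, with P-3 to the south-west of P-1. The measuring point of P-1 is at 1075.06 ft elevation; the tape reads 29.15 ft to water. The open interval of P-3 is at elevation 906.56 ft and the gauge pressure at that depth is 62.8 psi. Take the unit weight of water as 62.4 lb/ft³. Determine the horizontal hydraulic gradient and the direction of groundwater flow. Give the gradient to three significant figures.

i ≈ 0.000958; groundwater flows toward the north-east

Total head at P-1: h = 1075.06 − 29.15 = 1045.91 ft.
Pressure head at P-3: ψ = 144·P/γ = 144 × 62.8 / 62.4 = 144.92 ft.
Total head at P-3: h = z + ψ = 906.56 + 144.92 = 1051.48 ft.
Head difference: h(P-1) − h(P-3) = 1045.91 − 1051.48 = -5.57 ft.
Hydraulic gradient: i = |Δh| / L = 5.57 / 5817 = 0.000958.
Flow is from higher to lower head: from P-3 toward P-1, i.e. toward the north-east.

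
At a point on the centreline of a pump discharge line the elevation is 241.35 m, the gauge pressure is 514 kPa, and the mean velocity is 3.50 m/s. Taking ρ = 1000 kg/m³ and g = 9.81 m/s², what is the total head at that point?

h ≈ 294.37 m

Pressure head ψ = P/(ρg) = 514×1000 / (1000 × 9.81) = 52.40 m.
Velocity head = v²/(2g) = 3.50² / (2 × 9.81) = 0.624 m.
h = z + ψ + v²/(2g) = 241.35 + 52.40 + 0.624 = 294.37 m.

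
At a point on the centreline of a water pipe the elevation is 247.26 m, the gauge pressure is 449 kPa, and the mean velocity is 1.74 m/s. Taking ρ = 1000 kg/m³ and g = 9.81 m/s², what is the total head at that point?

Pressure head ψ = P/(ρg) = 449×1000 / (1000 × 9.81) = 45.77 m.
Velocity head = v²/(2g) = 1.74² / (2 × 9.81) = 0.154 m.
h = z + ψ + v²/(2g) = 247.26 + 45.77 + 0.154 = 293.18 m.

h ≈ 293.18 m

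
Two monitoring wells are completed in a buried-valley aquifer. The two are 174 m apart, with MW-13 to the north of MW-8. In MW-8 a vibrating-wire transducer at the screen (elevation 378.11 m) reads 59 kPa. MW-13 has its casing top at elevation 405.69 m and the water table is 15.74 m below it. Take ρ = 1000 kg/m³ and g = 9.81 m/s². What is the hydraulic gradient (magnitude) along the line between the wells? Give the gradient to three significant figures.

i ≈ 0.0335

Pressure head at MW-8: ψ = P/(ρg) = 59×1000 / (1000 × 9.81) = 6.01 m.
Total head at MW-8: h = z + ψ = 378.11 + 6.01 = 384.12 m.
Total head at MW-13: h = 405.69 − 15.74 = 389.95 m.
Head difference: h(MW-8) − h(MW-13) = 384.12 − 389.95 = -5.83 m.
Hydraulic gradient: i = |Δh| / L = 5.83 / 174 = 0.0335.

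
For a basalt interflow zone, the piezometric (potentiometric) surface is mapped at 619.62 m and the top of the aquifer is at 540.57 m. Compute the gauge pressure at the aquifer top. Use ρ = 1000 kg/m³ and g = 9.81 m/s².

Pressure head at the aquifer top: ψ = h − z = 619.62 − 540.57 = 79.05 m.
P = ρgψ = 1000 × 9.81 × 79.05 = 775480 Pa ≈ 775 kPa.

P ≈ 775 kPa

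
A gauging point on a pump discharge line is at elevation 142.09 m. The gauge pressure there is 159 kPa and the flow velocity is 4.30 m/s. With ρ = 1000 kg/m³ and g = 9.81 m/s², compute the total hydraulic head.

Pressure head ψ = P/(ρg) = 159×1000 / (1000 × 9.81) = 16.21 m.
Velocity head = v²/(2g) = 4.30² / (2 × 9.81) = 0.942 m.
h = z + ψ + v²/(2g) = 142.09 + 16.21 + 0.942 = 159.24 m.

h ≈ 159.24 m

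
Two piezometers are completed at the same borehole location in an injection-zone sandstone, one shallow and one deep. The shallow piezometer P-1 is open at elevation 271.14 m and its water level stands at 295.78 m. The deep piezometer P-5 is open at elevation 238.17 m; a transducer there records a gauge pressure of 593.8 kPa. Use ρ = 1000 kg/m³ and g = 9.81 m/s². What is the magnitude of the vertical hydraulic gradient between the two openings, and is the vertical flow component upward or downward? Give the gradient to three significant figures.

Total head at P-1: h = 295.78 m (water level in the standpipe).
Pressure head at P-5: ψ = P/(ρg) = 593.8×1000 / (1000 × 9.81) = 60.53 m.
Total head at P-5: h = z + ψ = 238.17 + 60.53 = 298.70 m.
Δh = h(P-1) − h(P-5) = 295.78 − 298.70 = -2.92 m.
Vertical separation Δz = 271.14 − 238.17 = 32.97 m.
|i_v| = |Δh| / Δz = 2.92 / 32.97 = 0.0886.
Head is higher in the deep piezometer, so vertical flow is upward (discharge condition).

|i_v| ≈ 0.0886; vertical flow is upward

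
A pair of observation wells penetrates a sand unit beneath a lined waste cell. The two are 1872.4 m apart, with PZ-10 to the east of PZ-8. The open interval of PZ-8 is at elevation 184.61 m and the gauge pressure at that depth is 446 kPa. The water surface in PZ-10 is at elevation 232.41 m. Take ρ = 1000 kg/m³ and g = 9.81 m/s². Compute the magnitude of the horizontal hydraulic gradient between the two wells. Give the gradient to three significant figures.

i ≈ 0.00125

Pressure head at PZ-8: ψ = P/(ρg) = 446×1000 / (1000 × 9.81) = 45.46 m.
Total head at PZ-8: h = z + ψ = 184.61 + 45.46 = 230.07 m.
Total head at PZ-10: h = 232.41 m (water level in the piezometer is the total head).
Head difference: h(PZ-8) − h(PZ-10) = 230.07 − 232.41 = -2.34 m.
Hydraulic gradient: i = |Δh| / L = 2.34 / 1872.4 = 0.00125.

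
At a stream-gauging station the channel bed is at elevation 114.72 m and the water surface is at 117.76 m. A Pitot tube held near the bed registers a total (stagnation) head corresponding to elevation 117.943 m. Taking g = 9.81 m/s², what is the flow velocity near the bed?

v ≈ 1.89 m/s

Near the bed, under hydrostatic conditions, the piezometric head (z + ψ) equals the free-surface elevation, 117.76 m.
Velocity head = total − piezometric = 117.943 − 117.76 = 0.183 m.
v = √(2g·h_v) = √(2 × 9.81 × 0.183) = 1.89 m/s.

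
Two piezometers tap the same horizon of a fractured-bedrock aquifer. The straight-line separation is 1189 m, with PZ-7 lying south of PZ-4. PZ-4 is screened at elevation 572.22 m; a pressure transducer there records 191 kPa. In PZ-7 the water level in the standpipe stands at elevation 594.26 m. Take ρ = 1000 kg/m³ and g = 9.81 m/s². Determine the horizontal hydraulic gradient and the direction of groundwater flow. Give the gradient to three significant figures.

i ≈ 0.00216; groundwater flows toward the north

Pressure head at PZ-4: ψ = P/(ρg) = 191×1000 / (1000 × 9.81) = 19.47 m.
Total head at PZ-4: h = z + ψ = 572.22 + 19.47 = 591.69 m.
Total head at PZ-7: h = 594.26 m (water level in the piezometer is the total head).
Head difference: h(PZ-4) − h(PZ-7) = 591.69 − 594.26 = -2.57 m.
Hydraulic gradient: i = |Δh| / L = 2.57 / 1189 = 0.00216.
Flow is from higher to lower head: from PZ-7 toward PZ-4, i.e. toward the north.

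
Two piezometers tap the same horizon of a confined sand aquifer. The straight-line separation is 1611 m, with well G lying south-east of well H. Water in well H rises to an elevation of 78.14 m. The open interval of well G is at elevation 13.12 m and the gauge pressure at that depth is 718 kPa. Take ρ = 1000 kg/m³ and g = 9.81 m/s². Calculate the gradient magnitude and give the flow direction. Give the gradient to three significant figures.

i ≈ 0.00507; groundwater flows toward the north-west

Total head at well H: h = 78.14 m (water level in the piezometer is the total head).
Pressure head at well G: ψ = P/(ρg) = 718×1000 / (1000 × 9.81) = 73.19 m.
Total head at well G: h = z + ψ = 13.12 + 73.19 = 86.31 m.
Head difference: h(well H) − h(well G) = 78.14 − 86.31 = -8.17 m.
Hydraulic gradient: i = |Δh| / L = 8.17 / 1611 = 0.00507.
Flow is from higher to lower head: from well G toward well H, i.e. toward the north-west.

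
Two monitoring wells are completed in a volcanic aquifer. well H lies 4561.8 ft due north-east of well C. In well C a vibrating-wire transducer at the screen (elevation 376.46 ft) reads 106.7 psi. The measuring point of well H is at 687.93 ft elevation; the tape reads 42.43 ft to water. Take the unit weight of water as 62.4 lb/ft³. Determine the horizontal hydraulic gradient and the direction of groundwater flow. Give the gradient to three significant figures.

Pressure head at well C: ψ = 144·P/γ = 144 × 106.7 / 62.4 = 246.23 ft.
Total head at well C: h = z + ψ = 376.46 + 246.23 = 622.69 ft.
Total head at well H: h = 687.93 − 42.43 = 645.50 ft.
Head difference: h(well C) − h(well H) = 622.69 − 645.50 = -22.81 ft.
Hydraulic gradient: i = |Δh| / L = 22.81 / 4561.8 = 0.00500.
Flow is from higher to lower head: from well H toward well C, i.e. toward the south-west.

i ≈ 0.00500; groundwater flows toward the south-west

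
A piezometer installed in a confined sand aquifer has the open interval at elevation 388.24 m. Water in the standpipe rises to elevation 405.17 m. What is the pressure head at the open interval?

ψ ≈ 16.93 m

Total head h = 405.17 m (the water-surface elevation in the piezometer).
Pressure head ψ = h − z = 405.17 − 388.24 = 16.93 m.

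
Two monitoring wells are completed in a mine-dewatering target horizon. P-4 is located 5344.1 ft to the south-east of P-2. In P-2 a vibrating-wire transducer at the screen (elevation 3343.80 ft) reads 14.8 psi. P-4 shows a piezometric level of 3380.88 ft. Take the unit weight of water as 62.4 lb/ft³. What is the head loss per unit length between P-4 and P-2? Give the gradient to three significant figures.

Pressure head at P-2: ψ = 144·P/γ = 144 × 14.8 / 62.4 = 34.15 ft.
Total head at P-2: h = z + ψ = 3343.80 + 34.15 = 3377.95 ft.
Total head at P-4: h = 3380.88 ft (water level in the piezometer is the total head).
Head difference: h(P-2) − h(P-4) = 3377.95 − 3380.88 = -2.93 ft.
Hydraulic gradient: i = |Δh| / L = 2.93 / 5344.1 = 0.000548.

i ≈ 0.000548 ft/ft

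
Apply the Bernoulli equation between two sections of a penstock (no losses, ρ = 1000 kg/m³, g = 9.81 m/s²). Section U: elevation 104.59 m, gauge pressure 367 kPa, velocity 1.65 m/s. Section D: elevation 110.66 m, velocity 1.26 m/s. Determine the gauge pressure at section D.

P₂ ≈ 308 kPa

Pressure head at U: ψ₁ = P₁/(ρg) = 367×1000 / (1000 × 9.81) = 37.41 m.
Velocity heads: v₁²/2g = 1.65²/19.62 = 0.139 m; v₂²/2g = 1.26²/19.62 = 0.081 m.
Total head H = z₁ + ψ₁ + v₁²/2g = 104.59 + 37.41 + 0.139 = 142.14 m.
ψ₂ = H − z₂ − v₂²/2g = 142.14 − 110.66 − 0.081 = 31.40 m.
P₂ = ρgψ₂ = 1000 × 9.81 × 31.40 ≈ 308 kPa.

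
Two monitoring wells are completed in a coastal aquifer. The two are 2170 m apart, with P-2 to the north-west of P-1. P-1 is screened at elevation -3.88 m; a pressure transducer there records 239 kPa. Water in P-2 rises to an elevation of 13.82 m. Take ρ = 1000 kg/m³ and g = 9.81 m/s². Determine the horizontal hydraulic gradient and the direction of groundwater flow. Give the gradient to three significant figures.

Pressure head at P-1: ψ = P/(ρg) = 239×1000 / (1000 × 9.81) = 24.36 m.
Total head at P-1: h = z + ψ = -3.88 + 24.36 = 20.48 m.
Total head at P-2: h = 13.82 m (water level in the piezometer is the total head).
Head difference: h(P-1) − h(P-2) = 20.48 − 13.82 = 6.66 m.
Hydraulic gradient: i = |Δh| / L = 6.66 / 2170 = 0.00307.
Flow is from higher to lower head: from P-1 toward P-2, i.e. toward the north-west.

i ≈ 0.00307; groundwater flows toward the north-west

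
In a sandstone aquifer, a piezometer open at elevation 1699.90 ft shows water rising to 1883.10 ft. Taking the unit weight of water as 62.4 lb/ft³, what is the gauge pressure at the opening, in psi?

Pressure head ψ = h − z = 1883.10 − 1699.90 = 183.20 ft.
P = γ·ψ / 144 = 62.4 × 183.20 / 144 = 79.4 psi.

P ≈ 79.4 psi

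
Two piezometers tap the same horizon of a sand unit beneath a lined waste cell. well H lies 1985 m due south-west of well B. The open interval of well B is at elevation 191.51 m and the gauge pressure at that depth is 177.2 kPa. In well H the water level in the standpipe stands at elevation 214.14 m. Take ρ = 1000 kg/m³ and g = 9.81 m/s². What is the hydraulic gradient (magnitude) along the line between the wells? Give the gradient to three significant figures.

Pressure head at well B: ψ = P/(ρg) = 177.2×1000 / (1000 × 9.81) = 18.06 m.
Total head at well B: h = z + ψ = 191.51 + 18.06 = 209.57 m.
Total head at well H: h = 214.14 m (water level in the piezometer is the total head).
Head difference: h(well B) − h(well H) = 209.57 − 214.14 = -4.57 m.
Hydraulic gradient: i = |Δh| / L = 4.57 / 1985 = 0.00230.

i ≈ 0.00230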